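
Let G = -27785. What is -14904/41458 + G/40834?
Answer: -880250233/846447986 ≈ -1.0399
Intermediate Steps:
-14904/41458 + G/40834 = -14904/41458 - 27785/40834 = -14904*1/41458 - 27785*1/40834 = -7452/20729 - 27785/40834 = -880250233/846447986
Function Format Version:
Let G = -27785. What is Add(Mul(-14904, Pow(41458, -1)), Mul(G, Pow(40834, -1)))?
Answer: Rational(-880250233, 846447986) ≈ -1.0399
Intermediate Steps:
Add(Mul(-14904, Pow(41458, -1)), Mul(G, Pow(40834, -1))) = Add(Mul(-14904, Pow(41458, -1)), Mul(-27785, Pow(40834, -1))) = Add(Mul(-14904, Rational(1, 41458)), Mul(-27785, Rational(1, 40834))) = Add(Rational(-7452, 20729), Rational(-27785, 40834)) = Rational(-880250233, 846447986)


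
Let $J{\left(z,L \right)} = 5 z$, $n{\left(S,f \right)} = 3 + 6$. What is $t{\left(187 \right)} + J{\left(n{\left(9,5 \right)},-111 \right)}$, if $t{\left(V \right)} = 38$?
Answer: $83$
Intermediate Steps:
$n{\left(S,f \right)} = 9$
$t{\left(187 \right)} + J{\left(n{\left(9,5 \right)},-111 \right)} = 38 + 5 \cdot 9 = 38 + 45 = 83$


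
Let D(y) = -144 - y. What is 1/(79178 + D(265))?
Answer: 1/78769 ≈ 1.2695e-5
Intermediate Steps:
1/(79178 + D(265)) = 1/(79178 + (-144 - 1*265)) = 1/(79178 + (-144 - 265)) = 1/(79178 - 409) = 1/78769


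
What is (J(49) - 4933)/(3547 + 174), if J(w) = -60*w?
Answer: -7873/3721 ≈ -2.1158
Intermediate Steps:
(J(49) - 4933)/(3547 + 174) = (-60*49 - 4933)/(3547 + 174) = (-2940 - 4933)/3721 = -7873*1/3721 = -7873/3721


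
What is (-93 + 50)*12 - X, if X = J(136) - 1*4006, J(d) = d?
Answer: 3354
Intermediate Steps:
X = -3870 (X = 136 - 1*4006 = 136 - 4006 = -3870)
(-93 + 50)*12 - X = (-93 + 50)*12 - 1*(-3870) = -43*12 + 3870 = -516 + 3870 = 3354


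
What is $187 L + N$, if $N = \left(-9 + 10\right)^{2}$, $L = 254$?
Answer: $47499$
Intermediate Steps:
$N = 1$ ($N = 1^{2} = 1$)
$187 L + N = 187 \cdot 254 + 1 = 47498 + 1 = 47499$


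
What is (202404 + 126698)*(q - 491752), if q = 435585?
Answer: -18484672034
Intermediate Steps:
(202404 + 126698)*(q - 491752) = (202404 + 126698)*(435585 - 491752) = 329102*(-56167) = -18484672034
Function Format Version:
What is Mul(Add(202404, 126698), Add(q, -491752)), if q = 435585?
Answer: -18484672034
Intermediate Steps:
Mul(Add(202404, 126698), Add(q, -491752)) = Mul(Add(202404, 126698), Add(435585, -491752)) = Mul(329102, -56167) = -18484672034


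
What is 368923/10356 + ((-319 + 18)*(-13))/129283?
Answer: 6819427891/191264964 ≈ 35.654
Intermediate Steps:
368923/10356 + ((-319 + 18)*(-13))/129283 = 368923*(1/10356) - 301*(-13)*(1/129283) = 368923/10356 + 3913*(1/129283) = 368923/10356 + 559/18469 = 6819427891/191264964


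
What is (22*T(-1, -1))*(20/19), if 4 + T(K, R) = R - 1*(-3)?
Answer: -880/19 ≈ -46.316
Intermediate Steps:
T(K, R) = -1 + R (T(K, R) = -4 + (R - 1*(-3)) = -4 + (R + 3) = -4 + (3 + R) = -1 + R)
(22*T(-1, -1))*(20/19) = (22*(-1 - 1))*(20/19) = (22*(-2))*(20*(1/19)) = -44*20/19 = -880/19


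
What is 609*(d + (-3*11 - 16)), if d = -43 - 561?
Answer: -397677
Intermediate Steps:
d = -604
609*(d + (-3*11 - 16)) = 609*(-604 + (-3*11 - 16)) = 609*(-604 + (-33 - 16)) = 609*(-604 - 49) = 609*(-653) = -397677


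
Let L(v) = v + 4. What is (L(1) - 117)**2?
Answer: 12544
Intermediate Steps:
L(v) = 4 + v
(L(1) - 117)**2 = ((4 + 1) - 117)**2 = (5 - 117)**2 = (-112)**2 = 12544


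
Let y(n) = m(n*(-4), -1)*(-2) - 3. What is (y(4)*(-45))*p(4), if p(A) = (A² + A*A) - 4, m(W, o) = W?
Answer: -36540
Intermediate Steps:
p(A) = -4 + 2*A² (p(A) = (A² + A²) - 4 = 2*A² - 4 = -4 + 2*A²)
y(n) = -3 + 8*n (y(n) = (n*(-4))*(-2) - 3 = -4*n*(-2) - 3 = 8*n - 3 = -3 + 8*n)
(y(4)*(-45))*p(4) = ((-3 + 8*4)*(-45))*(-4 + 2*4²) = ((-3 + 32)*(-45))*(-4 + 2*16) = (29*(-45))*(-4 + 32) = -1305*28 = -36540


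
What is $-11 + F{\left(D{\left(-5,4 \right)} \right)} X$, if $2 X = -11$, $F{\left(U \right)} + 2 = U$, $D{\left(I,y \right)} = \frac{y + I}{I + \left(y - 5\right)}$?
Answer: $- \frac{11}{12} \approx -0.91667$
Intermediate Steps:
$D{\left(I,y \right)} = \frac{I + y}{-5 + I + y}$ ($D{\left(I,y \right)} = \frac{I + y}{I + \left(-5 + y\right)} = \frac{I + y}{-5 + I + y}$)
$F{\left(U \right)} = -2 + U$
$X = - \frac{11}{2}$ ($X = \frac{1}{2} \left(-11\right) = - \frac{11}{2} \approx -5.5$)
$-11 + F{\left(D{\left(-5,4 \right)} \right)} X = -11 + \left(-2 + \frac{-5 + 4}{-5 - 5 + 4}\right) \left(- \frac{11}{2}\right) = -11 + \left(-2 + \frac{1}{-6} \left(-1\right)\right) \left(- \frac{11}{2}\right) = -11 + \left(-2 - - \frac{1}{6}\right) \left(- \frac{11}{2}\right) = -11 + \left(-2 + \frac{1}{6}\right) \left(- \frac{11}{2}\right) = -11 - - \frac{121}{12} = -11 + \frac{121}{12} = - \frac{11}{12}$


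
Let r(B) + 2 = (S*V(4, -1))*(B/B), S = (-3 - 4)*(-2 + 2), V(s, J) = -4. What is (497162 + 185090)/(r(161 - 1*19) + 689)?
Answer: 682252/687 ≈ 993.09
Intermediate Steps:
S = 0 (S = -7*0 = 0)
r(B) = -2 (r(B) = -2 + (0*(-4))*(B/B) = -2 + 0*1 = -2 + 0 = -2)
(497162 + 185090)/(r(161 - 1*19) + 689) = (497162 + 185090)/(-2 + 689) = 682252/687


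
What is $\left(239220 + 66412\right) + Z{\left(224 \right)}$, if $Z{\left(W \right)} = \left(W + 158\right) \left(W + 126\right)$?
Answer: $439332$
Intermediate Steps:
$Z{\left(W \right)} = \left(126 + W\right) \left(158 + W\right)$ ($Z{\left(W \right)} = \left(158 + W\right) \left(126 + W\right) = \left(126 + W\right) \left(158 + W\right)$)
$\left(239220 + 66412\right) + Z{\left(224 \right)} = \left(239220 + 66412\right) + \left(19908 + 224^{2} + 284 \cdot 224\right) = 305632 + \left(19908 + 50176 + 63616\right) = 305632 + 133700 = 439332$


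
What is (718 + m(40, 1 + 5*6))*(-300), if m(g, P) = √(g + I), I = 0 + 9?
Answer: -217500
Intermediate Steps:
I = 9
m(g, P) = √(9 + g) (m(g, P) = √(g + 9) = √(9 + g))
(718 + m(40, 1 + 5*6))*(-300) = (718 + √(9 + 40))*(-300) = (718 + √49)*(-300) = (718 + 7)*(-300) = 725*(-300) = -217500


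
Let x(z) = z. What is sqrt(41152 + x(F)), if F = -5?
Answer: sqrt(41147) ≈ 202.85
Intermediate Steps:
sqrt(41152 + x(F)) = sqrt(41152 - 5) = sqrt(41147)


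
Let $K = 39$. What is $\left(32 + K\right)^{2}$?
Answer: $5041$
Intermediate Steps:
$\left(32 + K\right)^{2} = \left(32 + 39\right)^{2} = 71^{2} = 5041$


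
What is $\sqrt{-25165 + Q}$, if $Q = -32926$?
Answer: $i \sqrt{58091} \approx 241.02 i$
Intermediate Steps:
$\sqrt{-25165 + Q} = \sqrt{-25165 - 32926} = \sqrt{-58091} = i \sqrt{58091}$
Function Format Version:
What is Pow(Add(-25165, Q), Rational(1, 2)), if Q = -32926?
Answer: Mul(I, Pow(58091, Rational(1, 2))) ≈ Mul(241.02, I)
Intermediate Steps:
Pow(Add(-25165, Q), Rational(1, 2)) = Pow(Add(-25165, -32926), Rational(1, 2)) = Pow(-58091, Rational(1, 2)) = Mul(I, Pow(58091, Rational(1, 2)))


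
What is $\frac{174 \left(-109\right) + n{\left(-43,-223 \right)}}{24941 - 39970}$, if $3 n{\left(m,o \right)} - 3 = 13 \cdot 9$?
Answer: $\frac{18926}{15029} \approx 1.2593$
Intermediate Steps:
$n{\left(m,o \right)} = 40$ ($n{\left(m,o \right)} = 1 + \frac{13 \cdot 9}{3} = 1 + \frac{1}{3} \cdot 117 = 1 + 39 = 40$)
$\frac{174 \left(-109\right) + n{\left(-43,-223 \right)}}{24941 - 39970} = \frac{174 \left(-109\right) + 40}{24941 - 39970} = \frac{-18966 + 40}{-15029} = \left(-18926\right) \left(- \frac{1}{15029}\right) = \frac{18926}{15029}$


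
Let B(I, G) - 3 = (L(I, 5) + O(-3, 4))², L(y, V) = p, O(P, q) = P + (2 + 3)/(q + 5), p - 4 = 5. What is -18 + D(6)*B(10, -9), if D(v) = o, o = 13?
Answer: 46954/81 ≈ 579.68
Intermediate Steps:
p = 9 (p = 4 + 5 = 9)
O(P, q) = P + 5/(5 + q)
D(v) = 13
L(y, V) = 9
B(I, G) = 3724/81 (B(I, G) = 3 + (9 + (5 + 5*(-3) - 3*4)/(5 + 4))² = 3 + (9 + (5 - 15 - 12)/9)² = 3 + (9 + (⅑)*(-22))² = 3 + (9 - 22/9)² = 3 + (59/9)² = 3 + 3481/81 = 3724/81)
-18 + D(6)*B(10, -9) = -18 + 13*(3724/81) = -18 + 48412/81 = 46954/81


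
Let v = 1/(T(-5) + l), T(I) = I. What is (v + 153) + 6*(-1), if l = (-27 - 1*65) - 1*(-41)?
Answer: 8231/56 ≈ 146.98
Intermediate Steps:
l = -51 (l = (-27 - 65) + 41 = -92 + 41 = -51)
v = -1/56 (v = 1/(-5 - 51) = 1/(-56) = -1/56 ≈ -0.017857)
(v + 153) + 6*(-1) = (-1/56 + 153) + 6*(-1) = 8567/56 - 6 = 8231/56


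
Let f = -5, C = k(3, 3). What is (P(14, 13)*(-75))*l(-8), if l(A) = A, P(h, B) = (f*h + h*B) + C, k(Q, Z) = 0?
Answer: 67200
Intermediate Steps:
C = 0
P(h, B) = -5*h + B*h (P(h, B) = (-5*h + h*B) + 0 = (-5*h + B*h) + 0 = -5*h + B*h)
(P(14, 13)*(-75))*l(-8) = ((14*(-5 + 13))*(-75))*(-8) = ((14*8)*(-75))*(-8) = (112*(-75))*(-8) = -8400*(-8) = 67200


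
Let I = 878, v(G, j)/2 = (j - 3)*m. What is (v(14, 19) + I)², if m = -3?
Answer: 611524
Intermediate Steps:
v(G, j) = 18 - 6*j (v(G, j) = 2*((j - 3)*(-3)) = 2*((-3 + j)*(-3)) = 2*(9 - 3*j) = 18 - 6*j)
(v(14, 19) + I)² = ((18 - 6*19) + 878)² = ((18 - 114) + 878)² = (-96 + 878)² = 782² = 611524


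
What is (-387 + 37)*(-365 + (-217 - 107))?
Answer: 241150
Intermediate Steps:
(-387 + 37)*(-365 + (-217 - 107)) = -350*(-365 - 324) = -350*(-689) = 241150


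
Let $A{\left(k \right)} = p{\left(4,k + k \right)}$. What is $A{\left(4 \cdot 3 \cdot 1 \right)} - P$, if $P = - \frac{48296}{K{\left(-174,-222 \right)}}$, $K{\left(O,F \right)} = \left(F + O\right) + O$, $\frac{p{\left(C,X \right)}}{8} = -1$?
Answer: $- \frac{26428}{285} \approx -92.73$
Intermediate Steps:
$p{\left(C,X \right)} = -8$ ($p{\left(C,X \right)} = 8 \left(-1\right) = -8$)
$A{\left(k \right)} = -8$
$K{\left(O,F \right)} = F + 2 O$
$P = \frac{24148}{285}$ ($P = - \frac{48296}{-222 + 2 \left(-174\right)} = - \frac{48296}{-222 - 348} = - \frac{48296}{-570} = \left(-48296\right) \left(- \frac{1}{570}\right) = \frac{24148}{285} \approx 84.73$)
$A{\left(4 \cdot 3 \cdot 1 \right)} - P = -8 - \frac{24148}{285} = - \frac{26428}{285}$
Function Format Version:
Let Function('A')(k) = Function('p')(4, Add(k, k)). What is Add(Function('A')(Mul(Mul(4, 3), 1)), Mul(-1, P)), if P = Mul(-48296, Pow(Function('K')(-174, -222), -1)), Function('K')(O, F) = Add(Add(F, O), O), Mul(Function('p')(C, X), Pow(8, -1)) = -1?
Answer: Rational(-26428, 285) ≈ -92.730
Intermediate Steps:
Function('p')(C, X) = -8 (Function('p')(C, X) = Mul(8, -1) = -8)
Function('A')(k) = -8
Function('K')(O, F) = Add(F, Mul(2, O))
P = Rational(24148, 285) (P = Mul(-48296, Pow(Add(-222, Mul(2, -174)), -1)) = Mul(-48296, Pow(Add(-222, -348), -1)) = Mul(-48296, Pow(-570, -1)) = Mul(-48296, Rational(-1, 570)) = Rational(24148, 285) ≈ 84.730)
Add(Function('A')(Mul(Mul(4, 3), 1)), Mul(-1, P)) = Add(-8, Mul(-1, Rational(24148, 285))) = Add(-8, Rational(-24148, 285)) = Rational(-26428, 285)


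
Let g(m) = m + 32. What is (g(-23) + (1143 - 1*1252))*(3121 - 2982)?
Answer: -13900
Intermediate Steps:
g(m) = 32 + m
(g(-23) + (1143 - 1*1252))*(3121 - 2982) = ((32 - 23) + (1143 - 1*1252))*(3121 - 2982) = (9 + (1143 - 1252))*139 = (9 - 109)*139 = -100*139 = -13900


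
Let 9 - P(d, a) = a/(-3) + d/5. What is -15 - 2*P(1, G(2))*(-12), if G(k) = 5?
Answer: 1181/5 ≈ 236.20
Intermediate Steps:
P(d, a) = 9 - d/5 + a/3 (P(d, a) = 9 - (a/(-3) + d/5) = 9 - (a*(-1/3) + d*(1/5)) = 9 - (-a/3 + d/5) = 9 + (-d/5 + a/3) = 9 - d/5 + a/3)
-15 - 2*P(1, G(2))*(-12) = -15 - 2*(9 - 1/5*1 + (1/3)*5)*(-12) = -15 - 2*(9 - 1/5 + 5/3)*(-12) = -15 - 2*157/15*(-12) = -15 - 314/15*(-12) = -15 + 1256/5 = 1181/5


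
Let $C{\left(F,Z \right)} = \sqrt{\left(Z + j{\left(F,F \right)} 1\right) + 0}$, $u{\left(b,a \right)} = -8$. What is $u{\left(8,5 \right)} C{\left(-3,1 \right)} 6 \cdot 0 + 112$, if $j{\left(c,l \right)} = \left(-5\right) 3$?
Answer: $112$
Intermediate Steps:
$j{\left(c,l \right)} = -15$
$C{\left(F,Z \right)} = \sqrt{-15 + Z}$ ($C{\left(F,Z \right)} = \sqrt{\left(Z - 15\right) + 0} = \sqrt{\left(-15 + Z\right) + 0} = \sqrt{-15 + Z}$)
$u{\left(8,5 \right)} C{\left(-3,1 \right)} 6 \cdot 0 + 112 = - 8 \sqrt{-15 + 1} \cdot 6 \cdot 0 + 112 = - 8 \sqrt{-14} \cdot 6 \cdot 0 + 112 = - 8 i \sqrt{14} \cdot 6 \cdot 0 + 112 = - 8 \cdot 6 i \sqrt{14} \cdot 0 + 112 = \left(-8\right) 0 + 112 = 0 + 112 = 112$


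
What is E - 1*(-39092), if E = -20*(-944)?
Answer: 57972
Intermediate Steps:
E = 18880
E - 1*(-39092) = 18880 - 1*(-39092) = 18880 + 39092 = 57972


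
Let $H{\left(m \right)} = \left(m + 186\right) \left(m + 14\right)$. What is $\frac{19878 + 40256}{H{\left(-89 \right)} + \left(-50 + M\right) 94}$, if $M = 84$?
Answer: $- \frac{60134}{4079} \approx -14.742$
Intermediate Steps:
$H{\left(m \right)} = \left(14 + m\right) \left(186 + m\right)$ ($H{\left(m \right)} = \left(186 + m\right) \left(14 + m\right) = \left(14 + m\right) \left(186 + m\right)$)
$\frac{19878 + 40256}{H{\left(-89 \right)} + \left(-50 + M\right) 94} = \frac{19878 + 40256}{\left(2604 + \left(-89\right)^{2} + 200 \left(-89\right)\right) + \left(-50 + 84\right) 94} = \frac{60134}{\left(2604 + 7921 - 17800\right) + 34 \cdot 94} = \frac{60134}{-7275 + 3196} = \frac{60134}{-4079} = 60134 \left(- \frac{1}{4079}\right) = - \frac{60134}{4079}$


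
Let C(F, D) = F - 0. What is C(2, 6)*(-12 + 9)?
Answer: -6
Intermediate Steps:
C(F, D) = F (C(F, D) = F - 1*0 = F + 0 = F)
C(2, 6)*(-12 + 9) = 2*(-12 + 9) = 2*(-3) = -6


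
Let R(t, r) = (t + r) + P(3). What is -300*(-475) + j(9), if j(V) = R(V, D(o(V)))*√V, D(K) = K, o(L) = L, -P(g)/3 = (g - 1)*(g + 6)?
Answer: 142392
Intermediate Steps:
P(g) = -3*(-1 + g)*(6 + g) (P(g) = -3*(g - 1)*(g + 6) = -3*(-1 + g)*(6 + g))
R(t, r) = -54 + r + t (R(t, r) = (t + r) + (18 - 15*3 - 3*3²) = (r + t) + (18 - 45 - 3*9) = (r + t) + (18 - 45 - 27) = (r + t) - 54 = -54 + r + t)
j(V) = √V*(-54 + 2*V) (j(V) = (-54 + V + V)*√V = (-54 + 2*V)*√V = √V*(-54 + 2*V))
-300*(-475) + j(9) = -300*(-475) + 2*√9*(-27 + 9) = 142500 + 2*3*(-18) = 142500 - 108 = 142392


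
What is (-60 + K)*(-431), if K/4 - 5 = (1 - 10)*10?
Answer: 172400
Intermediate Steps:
K = -340 (K = 20 + 4*((1 - 10)*10) = 20 + 4*(-9*10) = 20 + 4*(-90) = 20 - 360 = -340)
(-60 + K)*(-431) = (-60 - 340)*(-431) = -400*(-431) = 172400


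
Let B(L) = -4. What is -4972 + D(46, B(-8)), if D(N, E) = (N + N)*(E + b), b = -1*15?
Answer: -6720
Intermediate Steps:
b = -15
D(N, E) = 2*N*(-15 + E) (D(N, E) = (N + N)*(E - 15) = (2*N)*(-15 + E) = 2*N*(-15 + E))
-4972 + D(46, B(-8)) = -4972 + 2*46*(-15 - 4) = -4972 + 2*46*(-19) = -4972 - 1748 = -6720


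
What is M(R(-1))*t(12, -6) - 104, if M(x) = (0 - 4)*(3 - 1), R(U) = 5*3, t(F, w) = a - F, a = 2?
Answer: -24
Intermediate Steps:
t(F, w) = 2 - F
R(U) = 15
M(x) = -8 (M(x) = -4*2 = -8)
M(R(-1))*t(12, -6) - 104 = -8*(2 - 1*12) - 104 = -8*(2 - 12) - 104 = -8*(-10) - 104 = 80 - 104 = -24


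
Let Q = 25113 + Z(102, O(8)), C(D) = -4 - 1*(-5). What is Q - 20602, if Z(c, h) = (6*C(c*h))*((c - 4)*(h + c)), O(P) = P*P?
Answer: 102119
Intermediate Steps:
C(D) = 1 (C(D) = -4 + 5 = 1)
O(P) = P²
Z(c, h) = 6*(-4 + c)*(c + h) (Z(c, h) = (6*1)*((c - 4)*(h + c)) = 6*((-4 + c)*(c + h)) = 6*(-4 + c)*(c + h))
Q = 122721 (Q = 25113 + (-24*102 - 24*8² + 6*102² + 6*102*8²) = 25113 + (-2448 - 24*64 + 6*10404 + 6*102*64) = 25113 + (-2448 - 1536 + 62424 + 39168) = 25113 + 97608 = 122721)
Q - 20602 = 122721 - 20602 = 102119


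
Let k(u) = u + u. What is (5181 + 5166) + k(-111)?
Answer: 10125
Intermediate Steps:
k(u) = 2*u
(5181 + 5166) + k(-111) = (5181 + 5166) + 2*(-111) = 10347 - 222 = 10125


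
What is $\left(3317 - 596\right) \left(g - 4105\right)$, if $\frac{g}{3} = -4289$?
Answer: $-46180812$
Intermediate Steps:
$g = -12867$ ($g = 3 \left(-4289\right) = -12867$)
$\left(3317 - 596\right) \left(g - 4105\right) = \left(3317 - 596\right) \left(-12867 - 4105\right) = 2721 \left(-16972\right) = -46180812$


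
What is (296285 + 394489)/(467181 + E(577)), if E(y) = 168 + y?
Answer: 345387/233963 ≈ 1.4762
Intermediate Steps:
(296285 + 394489)/(467181 + E(577)) = (296285 + 394489)/(467181 + (168 + 577)) = 690774/(467181 + 745) = 690774/467926 = 690774*(1/467926) = 345387/233963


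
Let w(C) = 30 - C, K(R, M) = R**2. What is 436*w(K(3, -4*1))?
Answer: 9156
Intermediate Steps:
436*w(K(3, -4*1)) = 436*(30 - 1*3**2) = 436*(30 - 1*9) = 436*(30 - 9) = 436*21 = 9156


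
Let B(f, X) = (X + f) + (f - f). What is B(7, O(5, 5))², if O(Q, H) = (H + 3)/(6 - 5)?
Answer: 225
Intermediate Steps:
O(Q, H) = 3 + H (O(Q, H) = (3 + H)/1 = (3 + H)*1 = 3 + H)
B(f, X) = X + f (B(f, X) = (X + f) + 0 = X + f)
B(7, O(5, 5))² = ((3 + 5) + 7)² = (8 + 7)² = 15² = 225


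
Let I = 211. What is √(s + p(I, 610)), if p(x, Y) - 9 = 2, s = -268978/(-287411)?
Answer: √985963148089/287411 ≈ 3.4548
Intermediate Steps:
s = 268978/287411 (s = -268978*(-1/287411) = 268978/287411 ≈ 0.93587)
p(x, Y) = 11 (p(x, Y) = 9 + 2 = 11)
√(s + p(I, 610)) = √(268978/287411 + 11) = √(3430499/287411) = √985963148089/287411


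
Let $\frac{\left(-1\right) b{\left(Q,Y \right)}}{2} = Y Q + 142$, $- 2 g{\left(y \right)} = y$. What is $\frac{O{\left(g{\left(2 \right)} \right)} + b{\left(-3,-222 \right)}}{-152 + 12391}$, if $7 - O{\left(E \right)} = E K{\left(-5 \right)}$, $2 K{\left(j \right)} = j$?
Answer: $- \frac{3223}{24478} \approx -0.13167$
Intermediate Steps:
$g{\left(y \right)} = - \frac{y}{2}$
$K{\left(j \right)} = \frac{j}{2}$
$O{\left(E \right)} = 7 + \frac{5 E}{2}$ ($O{\left(E \right)} = 7 - E \frac{1}{2} \left(-5\right) = 7 - E \left(- \frac{5}{2}\right) = 7 - - \frac{5 E}{2} = 7 + \frac{5 E}{2}$)
$b{\left(Q,Y \right)} = -284 - 2 Q Y$ ($b{\left(Q,Y \right)} = - 2 \left(Y Q + 142\right) = - 2 \left(Q Y + 142\right) = - 2 \left(142 + Q Y\right) = -284 - 2 Q Y$)
$\frac{O{\left(g{\left(2 \right)} \right)} + b{\left(-3,-222 \right)}}{-152 + 12391} = \frac{\left(7 + \frac{5 \left(\left(- \frac{1}{2}\right) 2\right)}{2}\right) - \left(284 - -1332\right)}{-152 + 12391} = \frac{\left(7 + \frac{5}{2} \left(-1\right)\right) - 1616}{12239} = \left(\left(7 - \frac{5}{2}\right) - 1616\right) \frac{1}{12239} = \left(\frac{9}{2} - 1616\right) \frac{1}{12239} = \left(- \frac{3223}{2}\right) \frac{1}{12239} = - \frac{3223}{24478}$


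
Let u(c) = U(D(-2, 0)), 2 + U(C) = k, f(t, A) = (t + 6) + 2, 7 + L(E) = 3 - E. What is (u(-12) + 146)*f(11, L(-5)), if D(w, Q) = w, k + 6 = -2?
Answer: 2584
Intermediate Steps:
k = -8 (k = -6 - 2 = -8)
L(E) = -4 - E (L(E) = -7 + (3 - E) = -4 - E)
f(t, A) = 8 + t (f(t, A) = (6 + t) + 2 = 8 + t)
U(C) = -10 (U(C) = -2 - 8 = -10)
u(c) = -10
(u(-12) + 146)*f(11, L(-5)) = (-10 + 146)*(8 + 11) = 136*19 = 2584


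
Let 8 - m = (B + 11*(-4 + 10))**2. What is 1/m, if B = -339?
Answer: -1/74521 ≈ -1.3419e-5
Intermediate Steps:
m = -74521 (m = 8 - (-339 + 11*(-4 + 10))**2 = 8 - (-339 + 11*6)**2 = 8 - (-339 + 66)**2 = 8 - 1*(-273)**2 = 8 - 1*74529 = 8 - 74529 = -74521)
1/m = 1/(-74521) = -1/74521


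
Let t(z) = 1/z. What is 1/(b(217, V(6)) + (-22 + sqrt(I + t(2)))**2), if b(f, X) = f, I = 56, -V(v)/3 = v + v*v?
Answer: 3030/1857689 + 88*sqrt(226)/1857689 ≈ 0.0023432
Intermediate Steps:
V(v) = -3*v - 3*v**2 (V(v) = -3*(v + v*v) = -3*(v + v**2) = -3*v - 3*v**2)
1/(b(217, V(6)) + (-22 + sqrt(I + t(2)))**2) = 1/(217 + (-22 + sqrt(56 + 1/2))**2) = 1/(217 + (-22 + sqrt(113/2))**2) = 1/(217 + (-22 + sqrt(226)/2)**2)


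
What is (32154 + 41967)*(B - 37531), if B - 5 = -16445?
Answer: -4000384491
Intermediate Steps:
B = -16440 (B = 5 - 16445 = -16440)
(32154 + 41967)*(B - 37531) = (32154 + 41967)*(-16440 - 37531) = 74121*(-53971) = -4000384491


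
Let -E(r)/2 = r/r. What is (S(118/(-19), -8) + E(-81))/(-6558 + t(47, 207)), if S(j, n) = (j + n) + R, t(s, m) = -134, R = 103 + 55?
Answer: -1347/63574 ≈ -0.021188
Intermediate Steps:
R = 158
E(r) = -2 (E(r) = -2*r/r = -2*1 = -2)
S(j, n) = 158 + j + n (S(j, n) = (j + n) + 158 = 158 + j + n)
(S(118/(-19), -8) + E(-81))/(-6558 + t(47, 207)) = ((158 + 118/(-19) - 8) - 2)/(-6558 - 134) = ((158 + 118*(-1/19) - 8) - 2)/(-6692) = ((158 - 118/19 - 8) - 2)*(-1/6692) = (2732/19 - 2)*(-1/6692) = (2694/19)*(-1/6692) = -1347/63574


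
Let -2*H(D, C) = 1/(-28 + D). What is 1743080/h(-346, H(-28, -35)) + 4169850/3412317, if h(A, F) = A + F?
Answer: -222002621324990/44076898689 ≈ -5036.7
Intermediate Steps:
H(D, C) = -1/(2*(-28 + D))
1743080/h(-346, H(-28, -35)) + 4169850/3412317 = 1743080/(-346 - 1/(-56 + 2*(-28))) + 4169850/3412317 = 1743080/(-346 - 1/(-56 - 56)) + 4169850*(1/3412317) = 1743080/(-346 - 1/(-112)) + 1389950/1137439 = 1743080/(-346 - 1*(-1/112)) + 1389950/1137439 = 1743080/(-346 + 1/112) + 1389950/1137439 = 1743080/(-38751/112) + 1389950/1137439 = 1743080*(-112/38751) + 1389950/1137439 = -195224960/38751 + 1389950/1137439 = -222002621324990/44076898689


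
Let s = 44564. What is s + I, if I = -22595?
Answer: 21969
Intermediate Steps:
s + I = 44564 - 22595 = 21969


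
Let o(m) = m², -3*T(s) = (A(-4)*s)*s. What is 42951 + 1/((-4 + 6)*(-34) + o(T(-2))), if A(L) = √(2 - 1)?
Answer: 25598787/596 ≈ 42951.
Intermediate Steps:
A(L) = 1 (A(L) = √1 = 1)
T(s) = -s²/3 (T(s) = -1*s*s/3 = -s*s/3 = -s²/3)
42951 + 1/((-4 + 6)*(-34) + o(T(-2))) = 42951 + 1/((-4 + 6)*(-34) + (-⅓*(-2)²)²) = 42951 + 1/(2*(-34) + (-⅓*4)²) = 42951 + 1/(-68 + (-4/3)²) = 42951 + 1/(-68 + 16/9) = 42951 + 1/(-596/9) = 42951 - 9/596 = 25598787/596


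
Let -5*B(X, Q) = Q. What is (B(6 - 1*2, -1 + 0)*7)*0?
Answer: 0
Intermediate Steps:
B(X, Q) = -Q/5
(B(6 - 1*2, -1 + 0)*7)*0 = (-(-1 + 0)/5*7)*0 = (-⅕*(-1)*7)*0 = ((⅕)*7)*0 = (7/5)*0 = 0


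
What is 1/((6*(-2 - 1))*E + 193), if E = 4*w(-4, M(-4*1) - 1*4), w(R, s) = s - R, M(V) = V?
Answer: 1/481 ≈ 0.0020790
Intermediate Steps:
E = -16 (E = 4*((-4*1 - 1*4) - 1*(-4)) = 4*((-4 - 4) + 4) = 4*(-8 + 4) = 4*(-4) = -16)
1/((6*(-2 - 1))*E + 193) = 1/((6*(-2 - 1))*(-16) + 193) = 1/((6*(-3))*(-16) + 193) = 1/(-18*(-16) + 193) = 1/(288 + 193) = 1/481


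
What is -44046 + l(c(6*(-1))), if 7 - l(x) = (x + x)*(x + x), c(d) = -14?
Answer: -44823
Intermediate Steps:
l(x) = 7 - 4*x**2 (l(x) = 7 - (x + x)*(x + x) = 7 - 2*x*2*x = 7 - 4*x**2)
-44046 + l(c(6*(-1))) = -44046 + (7 - 4*(-14)**2) = -44046 + (7 - 4*196) = -44046 + (7 - 784) = -44046 - 777 = -44823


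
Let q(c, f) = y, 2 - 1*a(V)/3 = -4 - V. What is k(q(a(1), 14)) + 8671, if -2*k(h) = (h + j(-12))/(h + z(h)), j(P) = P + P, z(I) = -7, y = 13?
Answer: 104063/12 ≈ 8671.9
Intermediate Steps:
a(V) = 18 + 3*V (a(V) = 6 - 3*(-4 - V) = 6 + (12 + 3*V) = 18 + 3*V)
q(c, f) = 13
j(P) = 2*P
k(h) = -(-24 + h)/(2*(-7 + h)) (k(h) = -(h + 2*(-12))/(2*(h - 7)) = -(h - 24)/(2*(-7 + h)) = -(-24 + h)/(2*(-7 + h)))
k(q(a(1), 14)) + 8671 = (24 - 1*13)/(2*(-7 + 13)) + 8671 = (1/2)*(24 - 13)/6 + 8671 = (1/2)*(1/6)*11 + 8671 = 11/12 + 8671 = 104063/12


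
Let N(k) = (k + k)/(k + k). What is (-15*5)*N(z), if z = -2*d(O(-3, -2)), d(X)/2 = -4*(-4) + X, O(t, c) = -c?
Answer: -75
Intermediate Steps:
d(X) = 32 + 2*X (d(X) = 2*(-4*(-4) + X) = 2*(16 + X) = 32 + 2*X)
z = -72 (z = -2*(32 + 2*(-1*(-2))) = -2*(32 + 2*2) = -2*(32 + 4) = -2*36 = -72)
N(k) = 1 (N(k) = (2*k)/((2*k)) = (2*k)*(1/(2*k)) = 1)
(-15*5)*N(z) = -15*5*1 = -75*1 = -75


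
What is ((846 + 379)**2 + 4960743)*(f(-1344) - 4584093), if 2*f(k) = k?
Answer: -29623853858520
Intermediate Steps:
f(k) = k/2
((846 + 379)**2 + 4960743)*(f(-1344) - 4584093) = ((846 + 379)**2 + 4960743)*((1/2)*(-1344) - 4584093) = (1225**2 + 4960743)*(-672 - 4584093) = (1500625 + 4960743)*(-4584765) = 6461368*(-4584765) = -29623853858520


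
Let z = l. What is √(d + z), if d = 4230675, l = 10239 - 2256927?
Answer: 3*√220443 ≈ 1408.5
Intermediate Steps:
l = -2246688
z = -2246688
√(d + z) = √(4230675 - 2246688) = √1983987 = 3*√220443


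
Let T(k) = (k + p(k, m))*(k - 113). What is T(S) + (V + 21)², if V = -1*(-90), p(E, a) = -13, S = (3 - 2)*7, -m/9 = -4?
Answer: 12957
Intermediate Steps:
m = 36 (m = -9*(-4) = 36)
S = 7 (S = 1*7 = 7)
V = 90
T(k) = (-113 + k)*(-13 + k) (T(k) = (k - 13)*(k - 113) = (-13 + k)*(-113 + k) = (-113 + k)*(-13 + k))
T(S) + (V + 21)² = (1469 + 7² - 126*7) + (90 + 21)² = (1469 + 49 - 882) + 111² = 636 + 12321 = 12957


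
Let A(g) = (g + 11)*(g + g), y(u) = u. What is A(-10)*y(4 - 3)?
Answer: -20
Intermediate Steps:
A(g) = 2*g*(11 + g) (A(g) = (11 + g)*(2*g) = 2*g*(11 + g))
A(-10)*y(4 - 3) = (2*(-10)*(11 - 10))*(4 - 3) = (2*(-10)*1)*1 = -20*1 = -20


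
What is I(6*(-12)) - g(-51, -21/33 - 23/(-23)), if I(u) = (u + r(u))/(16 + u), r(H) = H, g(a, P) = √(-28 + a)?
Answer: 18/7 - I*√79 ≈ 2.5714 - 8.8882*I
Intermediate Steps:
I(u) = 2*u/(16 + u) (I(u) = (u + u)/(16 + u) = (2*u)/(16 + u) = 2*u/(16 + u))
I(6*(-12)) - g(-51, -21/33 - 23/(-23)) = 2*(6*(-12))/(16 + 6*(-12)) - √(-28 - 51) = 2*(-72)/(16 - 72) - √(-79) = 2*(-72)/(-56) - I*√79 = 2*(-72)*(-1/56) - I*√79 = 18/7 - I*√79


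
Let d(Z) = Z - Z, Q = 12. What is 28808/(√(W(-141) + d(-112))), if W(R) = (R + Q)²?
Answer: 28808/129 ≈ 223.32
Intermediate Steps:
W(R) = (12 + R)² (W(R) = (R + 12)² = (12 + R)²)
d(Z) = 0
28808/(√(W(-141) + d(-112))) = 28808/(√((12 - 141)² + 0)) = 28808/(√((-129)² + 0)) = 28808/(√(16641 + 0)) = 28808/(√16641) = 28808/129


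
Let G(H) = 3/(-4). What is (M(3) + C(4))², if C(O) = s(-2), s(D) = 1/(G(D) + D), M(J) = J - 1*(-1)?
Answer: 1600/121 ≈ 13.223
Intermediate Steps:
G(H) = -¾ (G(H) = 3*(-¼) = -¾)
M(J) = 1 + J (M(J) = J + 1 = 1 + J)
s(D) = 1/(-¾ + D)
C(O) = -4/11 (C(O) = 4/(-3 + 4*(-2)) = 4/(-3 - 8) = 4/(-11) = 4*(-1/11) = -4/11)
(M(3) + C(4))² = ((1 + 3) - 4/11)² = (4 - 4/11)² = (40/11)² = 1600/121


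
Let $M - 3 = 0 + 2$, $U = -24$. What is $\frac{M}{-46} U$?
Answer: $\frac{60}{23} \approx 2.6087$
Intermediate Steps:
$M = 5$ ($M = 3 + \left(0 + 2\right) = 3 + 2 = 5$)
$\frac{M}{-46} U = \frac{1}{-46} \cdot 5 \left(-24\right) = \left(- \frac{1}{46}\right) 5 \left(-24\right) = \left(- \frac{5}{46}\right) \left(-24\right) = \frac{60}{23}$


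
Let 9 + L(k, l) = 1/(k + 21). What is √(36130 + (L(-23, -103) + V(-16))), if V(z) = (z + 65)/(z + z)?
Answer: 3*√256846/8 ≈ 190.05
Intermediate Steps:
V(z) = (65 + z)/(2*z) (V(z) = (65 + z)/((2*z)) = (65 + z)*(1/(2*z)) = (65 + z)/(2*z))
L(k, l) = -9 + 1/(21 + k) (L(k, l) = -9 + 1/(k + 21) = -9 + 1/(21 + k))
√(36130 + (L(-23, -103) + V(-16))) = √(36130 + ((-188 - 9*(-23))/(21 - 23) + (½)*(65 - 16)/(-16))) = √(36130 + ((-188 + 207)/(-2) + (½)*(-1/16)*49)) = √(36130 + (-½*19 - 49/32)) = √(36130 + (-19/2 - 49/32)) = √(36130 - 353/32) = √(1155807/32) = 3*√256846/8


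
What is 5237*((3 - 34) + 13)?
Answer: -94266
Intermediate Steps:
5237*((3 - 34) + 13) = 5237*(-31 + 13) = 5237*(-18) = -94266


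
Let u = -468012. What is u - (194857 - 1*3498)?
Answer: -659371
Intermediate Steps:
u - (194857 - 1*3498) = -468012 - (194857 - 1*3498) = -468012 - (194857 - 3498) = -468012 - 1*191359 = -468012 - 191359 = -659371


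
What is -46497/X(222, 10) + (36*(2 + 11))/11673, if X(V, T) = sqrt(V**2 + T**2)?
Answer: 52/1297 - 46497*sqrt(12346)/24692 ≈ -209.19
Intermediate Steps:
X(V, T) = sqrt(T**2 + V**2)
-46497/X(222, 10) + (36*(2 + 11))/11673 = -46497/sqrt(10**2 + 222**2) + (36*(2 + 11))/11673 = -46497/sqrt(100 + 49284) + (36*13)*(1/11673) = -46497*sqrt(12346)/24692 + 468*(1/11673) = -46497*sqrt(12346)/24692 + 52/1297 = 52/1297 - 46497*sqrt(12346)/24692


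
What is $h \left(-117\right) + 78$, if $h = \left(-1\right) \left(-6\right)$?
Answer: $-624$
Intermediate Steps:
$h = 6$
$h \left(-117\right) + 78 = 6 \left(-117\right) + 78 = -702 + 78 = -624$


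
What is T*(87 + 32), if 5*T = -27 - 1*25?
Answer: -6188/5 ≈ -1237.6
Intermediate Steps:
T = -52/5 (T = (-27 - 1*25)/5 = (-27 - 25)/5 = (1/5)*(-52) = -52/5 ≈ -10.400)
T*(87 + 32) = -52*(87 + 32)/5 = -52/5*119 = -6188/5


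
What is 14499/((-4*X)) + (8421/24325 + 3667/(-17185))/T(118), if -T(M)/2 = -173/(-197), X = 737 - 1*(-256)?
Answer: -10192986194119/2735699740900 ≈ -3.7259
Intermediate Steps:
X = 993 (X = 737 + 256 = 993)
T(M) = -346/197 (T(M) = -(-346)/(-197) = -(-346)*(-1)/197 = -2*173/197 = -346/197)
14499/((-4*X)) + (8421/24325 + 3667/(-17185))/T(118) = 14499/((-4*993)) + (8421/24325 + 3667/(-17185))/(-346/197) = 14499/(-3972) + (8421*(1/24325) + 3667*(-1/17185))*(-197/346) = 14499*(-1/3972) + (1203/3475 - 3667/17185)*(-197/346) = -4833/1324 + (1586146/11943575)*(-197/346) = -4833/1324 - 156235381/2066238475 = -10192986194119/2735699740900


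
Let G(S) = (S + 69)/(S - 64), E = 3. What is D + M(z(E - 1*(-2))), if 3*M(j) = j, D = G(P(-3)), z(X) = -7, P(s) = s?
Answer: -667/201 ≈ -3.3184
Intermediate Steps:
G(S) = (69 + S)/(-64 + S)
D = -66/67 (D = (69 - 3)/(-64 - 3) = 66/(-67) = -1/67*66 = -66/67 ≈ -0.98507)
M(j) = j/3
D + M(z(E - 1*(-2))) = -66/67 + (1/3)*(-7) = -66/67 - 7/3 = -667/201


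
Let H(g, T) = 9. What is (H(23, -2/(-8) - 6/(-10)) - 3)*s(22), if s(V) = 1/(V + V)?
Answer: 3/22 ≈ 0.13636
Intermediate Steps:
s(V) = 1/(2*V)
(H(23, -2/(-8) - 6/(-10)) - 3)*s(22) = (9 - 3)*((½)/22) = 6*((½)*(1/22)) = 6*(1/44) = 3/22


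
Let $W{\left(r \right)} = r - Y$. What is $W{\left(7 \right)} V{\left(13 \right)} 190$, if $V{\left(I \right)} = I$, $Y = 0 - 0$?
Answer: $17290$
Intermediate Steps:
$Y = 0$ ($Y = 0 + 0 = 0$)
$W{\left(r \right)} = r$ ($W{\left(r \right)} = r - 0 = r + 0 = r$)
$W{\left(7 \right)} V{\left(13 \right)} 190 = 7 \cdot 13 \cdot 190 = 91 \cdot 190 = 17290$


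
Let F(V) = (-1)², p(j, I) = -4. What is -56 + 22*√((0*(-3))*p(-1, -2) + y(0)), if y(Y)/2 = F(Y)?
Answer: -56 + 22*√2 ≈ -24.887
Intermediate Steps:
F(V) = 1
y(Y) = 2 (y(Y) = 2*1 = 2)
-56 + 22*√((0*(-3))*p(-1, -2) + y(0)) = -56 + 22*√((0*(-3))*(-4) + 2) = -56 + 22*√(0*(-4) + 2) = -56 + 22*√(0 + 2) = -56 + 22*√2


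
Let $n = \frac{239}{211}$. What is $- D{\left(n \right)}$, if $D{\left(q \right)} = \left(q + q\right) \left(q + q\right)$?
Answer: $- \frac{228484}{44521} \approx -5.132$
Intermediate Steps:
$n = \frac{239}{211}$ ($n = 239 \cdot \frac{1}{211} = \frac{239}{211} \approx 1.1327$)
$D{\left(q \right)} = 4 q^{2}$ ($D{\left(q \right)} = 2 q 2 q = 4 q^{2}$)
$- D{\left(n \right)} = - 4 \left(\frac{239}{211}\right)^{2} = - \frac{4 \cdot 57121}{44521} = \left(-1\right) \frac{228484}{44521} = - \frac{228484}{44521}$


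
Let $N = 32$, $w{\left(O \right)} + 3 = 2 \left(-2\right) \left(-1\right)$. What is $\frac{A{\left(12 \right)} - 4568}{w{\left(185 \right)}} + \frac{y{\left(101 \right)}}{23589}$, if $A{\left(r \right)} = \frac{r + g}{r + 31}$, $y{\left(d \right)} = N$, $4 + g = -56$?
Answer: $- \frac{4634576632}{1014327} \approx -4569.1$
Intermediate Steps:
$g = -60$ ($g = -4 - 56 = -60$)
$w{\left(O \right)} = 1$ ($w{\left(O \right)} = -3 + 2 \left(-2\right) \left(-1\right) = -3 - -4 = -3 + 4 = 1$)
$y{\left(d \right)} = 32$
$A{\left(r \right)} = \frac{-60 + r}{31 + r}$ ($A{\left(r \right)} = \frac{r - 60}{r + 31} = \frac{-60 + r}{31 + r}$)
$\frac{A{\left(12 \right)} - 4568}{w{\left(185 \right)}} + \frac{y{\left(101 \right)}}{23589} = \frac{\frac{-60 + 12}{31 + 12} - 4568}{1} + \frac{32}{23589} = \left(\frac{1}{43} \left(-48\right) - 4568\right) 1 + 32 \cdot \frac{1}{23589} = \left(\frac{1}{43} \left(-48\right) - 4568\right) 1 + \frac{32}{23589} = \left(- \frac{48}{43} - 4568\right) 1 + \frac{32}{23589} = \left(- \frac{196472}{43}\right) 1 + \frac{32}{23589} = - \frac{196472}{43} + \frac{32}{23589} = - \frac{4634576632}{1014327}$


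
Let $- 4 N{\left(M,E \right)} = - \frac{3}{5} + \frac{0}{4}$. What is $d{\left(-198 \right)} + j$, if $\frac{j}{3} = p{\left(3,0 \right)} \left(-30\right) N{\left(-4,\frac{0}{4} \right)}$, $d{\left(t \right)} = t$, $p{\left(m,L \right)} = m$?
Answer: $- \frac{477}{2} \approx -238.5$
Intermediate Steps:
$N{\left(M,E \right)} = \frac{3}{20}$ ($N{\left(M,E \right)} = - \frac{- \frac{3}{5} + \frac{0}{4}}{4} = - \frac{\left(-3\right) \frac{1}{5} + 0 \cdot \frac{1}{4}}{4} = - \frac{- \frac{3}{5} + 0}{4} = \left(- \frac{1}{4}\right) \left(- \frac{3}{5}\right) = \frac{3}{20}$)
$j = - \frac{81}{2}$ ($j = 3 \cdot 3 \left(-30\right) \frac{3}{20} = 3 \left(\left(-90\right) \frac{3}{20}\right) = 3 \left(- \frac{27}{2}\right) = - \frac{81}{2} \approx -40.5$)
$d{\left(-198 \right)} + j = -198 - \frac{81}{2} = - \frac{477}{2}$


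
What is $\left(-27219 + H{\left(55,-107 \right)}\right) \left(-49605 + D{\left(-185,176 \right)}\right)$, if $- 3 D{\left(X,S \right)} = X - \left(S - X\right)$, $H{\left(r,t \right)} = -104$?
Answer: $1350384629$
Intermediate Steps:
$D{\left(X,S \right)} = - \frac{2 X}{3} + \frac{S}{3}$ ($D{\left(X,S \right)} = - \frac{X - \left(S - X\right)}{3} = - \frac{- S + 2 X}{3} = - \frac{2 X}{3} + \frac{S}{3}$)
$\left(-27219 + H{\left(55,-107 \right)}\right) \left(-49605 + D{\left(-185,176 \right)}\right) = \left(-27219 - 104\right) \left(-49605 + \left(\left(- \frac{2}{3}\right) \left(-185\right) + \frac{1}{3} \cdot 176\right)\right) = - 27323 \left(-49605 + \left(\frac{370}{3} + \frac{176}{3}\right)\right) = - 27323 \left(-49605 + 182\right) = \left(-27323\right) \left(-49423\right) = 1350384629$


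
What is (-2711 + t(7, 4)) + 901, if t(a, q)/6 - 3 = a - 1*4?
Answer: -1774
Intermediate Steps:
t(a, q) = -6 + 6*a (t(a, q) = 18 + 6*(a - 1*4) = 18 + 6*(a - 4) = 18 + 6*(-4 + a) = 18 + (-24 + 6*a) = -6 + 6*a)
(-2711 + t(7, 4)) + 901 = (-2711 + (-6 + 6*7)) + 901 = (-2711 + (-6 + 42)) + 901 = (-2711 + 36) + 901 = -2675 + 901 = -1774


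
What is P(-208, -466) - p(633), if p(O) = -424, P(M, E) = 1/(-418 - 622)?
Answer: 440959/1040 ≈ 424.00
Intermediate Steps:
P(M, E) = -1/1040 (P(M, E) = 1/(-1040) = -1/1040)
P(-208, -466) - p(633) = -1/1040 - 1*(-424) = -1/1040 + 424 = 440959/1040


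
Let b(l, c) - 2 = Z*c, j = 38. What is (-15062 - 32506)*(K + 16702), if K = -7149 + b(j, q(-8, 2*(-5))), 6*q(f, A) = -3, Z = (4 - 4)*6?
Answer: -454512240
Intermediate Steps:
Z = 0 (Z = 0*6 = 0)
q(f, A) = -½ (q(f, A) = (⅙)*(-3) = -½)
b(l, c) = 2 (b(l, c) = 2 + 0*c = 2 + 0 = 2)
K = -7147 (K = -7149 + 2 = -7147)
(-15062 - 32506)*(K + 16702) = (-15062 - 32506)*(-7147 + 16702) = -47568*9555 = -454512240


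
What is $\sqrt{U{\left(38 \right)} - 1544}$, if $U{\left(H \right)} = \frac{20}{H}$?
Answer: $\frac{i \sqrt{557194}}{19} \approx 39.287 i$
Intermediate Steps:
$\sqrt{U{\left(38 \right)} - 1544} = \sqrt{\frac{20}{38} - 1544} = \sqrt{20 \cdot \frac{1}{38} - 1544} = \sqrt{\frac{10}{19} - 1544} = \sqrt{- \frac{29326}{19}} = \frac{i \sqrt{557194}}{19}$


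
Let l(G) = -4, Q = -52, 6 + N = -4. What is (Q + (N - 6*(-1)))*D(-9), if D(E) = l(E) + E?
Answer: 728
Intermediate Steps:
N = -10 (N = -6 - 4 = -10)
D(E) = -4 + E
(Q + (N - 6*(-1)))*D(-9) = (-52 + (-10 - 6*(-1)))*(-4 - 9) = (-52 + (-10 + 6))*(-13) = (-52 - 4)*(-13) = -56*(-13) = 728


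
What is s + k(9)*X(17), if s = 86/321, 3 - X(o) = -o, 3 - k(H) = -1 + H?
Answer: -32014/321 ≈ -99.732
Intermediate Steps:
k(H) = 4 - H (k(H) = 3 - (-1 + H) = 3 + (1 - H) = 4 - H)
X(o) = 3 + o (X(o) = 3 - (-1)*o = 3 + o)
s = 86/321 (s = 86*(1/321) = 86/321 ≈ 0.26791)
s + k(9)*X(17) = 86/321 + (4 - 1*9)*(3 + 17) = 86/321 + (4 - 9)*20 = 86/321 - 5*20 = 86/321 - 100 = -32014/321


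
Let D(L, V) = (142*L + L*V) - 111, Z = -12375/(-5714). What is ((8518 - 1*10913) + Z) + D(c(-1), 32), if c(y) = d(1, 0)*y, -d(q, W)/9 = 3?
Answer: 12537463/5714 ≈ 2194.2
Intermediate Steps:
d(q, W) = -27 (d(q, W) = -9*3 = -27)
Z = 12375/5714 (Z = -12375*(-1/5714) = 12375/5714 ≈ 2.1657)
c(y) = -27*y
D(L, V) = -111 + 142*L + L*V
((8518 - 1*10913) + Z) + D(c(-1), 32) = ((8518 - 1*10913) + 12375/5714) + (-111 + 142*(-27*(-1)) - 27*(-1)*32) = ((8518 - 10913) + 12375/5714) + (-111 + 142*27 + 27*32) = (-2395 + 12375/5714) + (-111 + 3834 + 864) = -13672655/5714 + 4587 = 12537463/5714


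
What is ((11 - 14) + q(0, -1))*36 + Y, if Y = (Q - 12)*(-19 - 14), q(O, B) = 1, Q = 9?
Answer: 27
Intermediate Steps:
Y = 99 (Y = (9 - 12)*(-19 - 14) = -3*(-33) = 99)
((11 - 14) + q(0, -1))*36 + Y = ((11 - 14) + 1)*36 + 99 = (-3 + 1)*36 + 99 = -2*36 + 99 = -72 + 99 = 27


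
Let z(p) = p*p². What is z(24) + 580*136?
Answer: 92704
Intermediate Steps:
z(p) = p³
z(24) + 580*136 = 24³ + 580*136 = 13824 + 78880 = 92704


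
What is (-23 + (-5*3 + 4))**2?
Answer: 1156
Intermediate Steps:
(-23 + (-5*3 + 4))**2 = (-23 + (-15 + 4))**2 = (-23 - 11)**2 = (-34)**2 = 1156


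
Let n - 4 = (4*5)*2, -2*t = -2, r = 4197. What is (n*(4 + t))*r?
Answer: 923340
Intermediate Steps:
t = 1 (t = -½*(-2) = 1)
n = 44 (n = 4 + (4*5)*2 = 4 + 20*2 = 4 + 40 = 44)
(n*(4 + t))*r = (44*(4 + 1))*4197 = (44*5)*4197 = 220*4197 = 923340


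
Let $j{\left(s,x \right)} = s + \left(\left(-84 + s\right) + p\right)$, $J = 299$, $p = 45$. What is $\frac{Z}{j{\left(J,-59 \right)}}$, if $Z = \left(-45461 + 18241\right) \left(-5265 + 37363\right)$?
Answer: $- \frac{873707560}{559} \approx -1.563 \cdot 10^{6}$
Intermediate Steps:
$Z = -873707560$ ($Z = \left(-27220\right) 32098 = -873707560$)
$j{\left(s,x \right)} = -39 + 2 s$ ($j{\left(s,x \right)} = s + \left(\left(-84 + s\right) + 45\right) = s + \left(-39 + s\right) = -39 + 2 s$)
$\frac{Z}{j{\left(J,-59 \right)}} = - \frac{873707560}{-39 + 2 \cdot 299} = - \frac{873707560}{-39 + 598} = - \frac{873707560}{559}$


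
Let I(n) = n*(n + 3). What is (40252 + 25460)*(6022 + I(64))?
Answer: 677490720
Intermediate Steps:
I(n) = n*(3 + n)
(40252 + 25460)*(6022 + I(64)) = (40252 + 25460)*(6022 + 64*(3 + 64)) = 65712*(6022 + 64*67) = 65712*(6022 + 4288) = 65712*10310 = 677490720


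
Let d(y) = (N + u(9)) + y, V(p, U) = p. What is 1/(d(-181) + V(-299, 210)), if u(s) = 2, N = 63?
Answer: -1/415 ≈ -0.0024096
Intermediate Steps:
d(y) = 65 + y (d(y) = (63 + 2) + y = 65 + y)
1/(d(-181) + V(-299, 210)) = 1/((65 - 181) - 299) = 1/(-116 - 299) = 1/(-415) = -1/415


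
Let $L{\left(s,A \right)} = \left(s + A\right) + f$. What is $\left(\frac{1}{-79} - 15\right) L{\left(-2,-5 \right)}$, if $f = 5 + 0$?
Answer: $\frac{2372}{79} \approx 30.025$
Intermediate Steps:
$f = 5$
$L{\left(s,A \right)} = 5 + A + s$ ($L{\left(s,A \right)} = \left(s + A\right) + 5 = \left(A + s\right) + 5 = 5 + A + s$)
$\left(\frac{1}{-79} - 15\right) L{\left(-2,-5 \right)} = \left(\frac{1}{-79} - 15\right) \left(5 - 5 - 2\right) = \left(- \frac{1}{79} - 15\right) \left(-2\right) = \left(- \frac{1186}{79}\right) \left(-2\right) = \frac{2372}{79}$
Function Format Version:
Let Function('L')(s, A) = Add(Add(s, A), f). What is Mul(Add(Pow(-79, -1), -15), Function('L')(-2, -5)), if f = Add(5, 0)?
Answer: Rational(2372, 79) ≈ 30.025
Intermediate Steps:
f = 5
Function('L')(s, A) = Add(5, A, s) (Function('L')(s, A) = Add(Add(s, A), 5) = Add(Add(A, s), 5) = Add(5, A, s))
Mul(Add(Pow(-79, -1), -15), Function('L')(-2, -5)) = Mul(Add(Pow(-79, -1), -15), Add(5, -5, -2)) = Mul(Add(Rational(-1, 79), -15), -2) = Mul(Rational(-1186, 79), -2) = Rational(2372, 79)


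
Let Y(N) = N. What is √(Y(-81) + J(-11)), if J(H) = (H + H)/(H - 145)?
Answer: I*√491946/78 ≈ 8.9922*I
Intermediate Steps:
J(H) = 2*H/(-145 + H) (J(H) = (2*H)/(-145 + H) = 2*H/(-145 + H))
√(Y(-81) + J(-11)) = √(-81 + 2*(-11)/(-145 - 11)) = √(-81 + 2*(-11)/(-156)) = √(-81 + 2*(-11)*(-1/156)) = √(-81 + 11/78) = √(-6307/78) = I*√491946/78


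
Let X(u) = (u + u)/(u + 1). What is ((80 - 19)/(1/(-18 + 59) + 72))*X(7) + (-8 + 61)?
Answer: 643543/11812 ≈ 54.482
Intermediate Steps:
X(u) = 2*u/(1 + u) (X(u) = (2*u)/(1 + u) = 2*u/(1 + u))
((80 - 19)/(1/(-18 + 59) + 72))*X(7) + (-8 + 61) = ((80 - 19)/(1/(-18 + 59) + 72))*(2*7/(1 + 7)) + (-8 + 61) = (61/(1/41 + 72))*(2*7/8) + 53 = (61/(1/41 + 72))*(2*7*(⅛)) + 53 = (61/(2953/41))*(7/4) + 53 = (61*(41/2953))*(7/4) + 53 = (2501/2953)*(7/4) + 53 = 17507/11812 + 53 = 643543/11812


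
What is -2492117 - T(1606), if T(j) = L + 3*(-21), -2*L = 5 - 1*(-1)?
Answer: -2492051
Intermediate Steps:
L = -3 (L = -(5 - 1*(-1))/2 = -(5 + 1)/2 = -1/2*6 = -3)
T(j) = -66 (T(j) = -3 + 3*(-21) = -3 - 63 = -66)
-2492117 - T(1606) = -2492117 - 1*(-66) = -2492117 + 66 = -2492051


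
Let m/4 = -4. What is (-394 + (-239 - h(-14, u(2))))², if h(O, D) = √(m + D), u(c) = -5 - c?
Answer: (633 + I*√23)² ≈ 4.0067e+5 + 6072.0*I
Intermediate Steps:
m = -16 (m = 4*(-4) = -16)
h(O, D) = √(-16 + D)
(-394 + (-239 - h(-14, u(2))))² = (-394 + (-239 - √(-16 + (-5 - 1*2))))² = (-394 + (-239 - √(-16 + (-5 - 2))))² = (-394 + (-239 - √(-16 - 7)))² = (-394 + (-239 - √(-23)))² = (-394 + (-239 - I*√23))² = (-633 - I*√23)²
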